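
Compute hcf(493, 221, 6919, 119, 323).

493 = 17 · 29; 221 = 13 · 17; 6919 = 11 · 17 · 37; 119 = 7 · 17; 323 = 17 · 19
gcd takes min exponent of each prime: 17 = 17

17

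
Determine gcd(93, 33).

Euclid: 93 = 2·33 + 27; 33 = 1·27 + 6; 27 = 4·6 + 3; 6 = 2·3 + 0. Last nonzero remainder: 3.

3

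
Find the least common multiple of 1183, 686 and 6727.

lcm(1183, 686) = 1183·686/gcd = 811538/7 = 115934
lcm(115934, 6727) = 115934·6727/gcd = 779888018/7 = 111412574

111412574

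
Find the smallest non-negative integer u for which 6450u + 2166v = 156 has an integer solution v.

87

Euclid: 6450 = 2·2166 + 2118; 2166 = 1·2118 + 48; 2118 = 44·48 + 6; 48 = 8·6 + 0 → gcd = 6; 156 = 6·26.
Back-substitution yields 6450·(45) + 2166·(-134) = 6, so one solution is u = 45·26 = 1170, v = -134·26 = -3484.
Solutions in u differ by 2166/6 = 361; the one in [0, 361) is 1170 mod 361 = 87.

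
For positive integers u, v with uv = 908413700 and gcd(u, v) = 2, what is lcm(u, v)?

Since gcd(u,v)·lcm(u,v) = uv, lcm = 908413700/2 = 454206850.

454206850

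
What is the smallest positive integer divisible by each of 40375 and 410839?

975742625

gcd first: 410839 = 10·40375 + 7089; 40375 = 5·7089 + 4930; 7089 = 1·4930 + 2159; 4930 = 2·2159 + 612; 2159 = 3·612 + 323; 612 = 1·323 + 289; 323 = 1·289 + 34; 289 = 8·34 + 17; 34 = 2·17 + 0 → gcd = 17
lcm = 40375·410839/gcd = 16587624625/17 = 975742625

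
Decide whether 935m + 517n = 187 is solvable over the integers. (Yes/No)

By Bézout, 935m + 517n = 187 has integer solutions iff gcd(935, 517) | 187.
Euclid: 935 = 1·517 + 418; 517 = 1·418 + 99; 418 = 4·99 + 22; 99 = 4·22 + 11; 22 = 2·11 + 0. gcd = 11; 187 mod 11 = 0. Yes.

Yes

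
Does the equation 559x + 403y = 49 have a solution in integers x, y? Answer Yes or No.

gcd(559, 403): 559 = 1·403 + 156; 403 = 2·156 + 91; 156 = 1·91 + 65; 91 = 1·65 + 26; 65 = 2·26 + 13; 26 = 2·13 + 0 → 13
13 does not divide 49, so a solution does not exist.

No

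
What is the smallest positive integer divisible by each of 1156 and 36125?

144500

1156 = 2² · 17²; 36125 = 5³ · 17²
max exponents: 2² · 5³ · 17² = 144500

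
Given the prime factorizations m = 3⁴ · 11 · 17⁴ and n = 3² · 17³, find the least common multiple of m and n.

74417211

max exponent per prime: 3⁴ · 11 · 17⁴ = 74417211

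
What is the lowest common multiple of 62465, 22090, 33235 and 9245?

62465 = 5 · 13 · 31²; 22090 = 2 · 5 · 47²; 33235 = 5 · 17² · 23; 9245 = 5 · 43²
lcm takes max exponent of each prime: 2 · 5 · 13 · 17² · 23 · 31² · 43² · 47² = 3391759466322110

3391759466322110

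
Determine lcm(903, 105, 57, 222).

lcm(903, 105) = 903·105/gcd = 94815/21 = 4515
lcm(4515, 57) = 4515·57/gcd = 257355/3 = 85785
lcm(85785, 222) = 85785·222/gcd = 19044270/3 = 6348090

6348090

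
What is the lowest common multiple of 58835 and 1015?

1706215

58835 = 5 · 7 · 41²; 1015 = 5 · 7 · 29
max exponents: 5 · 7 · 29 · 41² = 1706215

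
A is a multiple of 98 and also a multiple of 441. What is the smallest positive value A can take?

882

98 = 2 · 7²; 441 = 3² · 7²
max exponents: 2 · 3² · 7² = 882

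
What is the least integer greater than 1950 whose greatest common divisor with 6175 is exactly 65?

2015

gcd(k, 6175) = 65 forces 65 | k; write k = 65s. Then gcd(65s, 65·95) = 65·gcd(s, 95), so need gcd(s, 95) = 1.
65s > 1950 gives s ≥ 31. The least s ≥ 31 coprime to 95 is 31, so k = 65·31 = 2015.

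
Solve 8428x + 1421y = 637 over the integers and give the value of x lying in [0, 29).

Euclid: 8428 = 5·1421 + 1323; 1421 = 1·1323 + 98; 1323 = 13·98 + 49; 98 = 2·49 + 0 → gcd = 49; 637 = 49·13.
Back-substitution yields 8428·(14) + 1421·(-83) = 49, so one solution is x = 14·13 = 182, y = -83·13 = -1079.
Solutions in x differ by 1421/49 = 29; the one in [0, 29) is 182 mod 29 = 8.

8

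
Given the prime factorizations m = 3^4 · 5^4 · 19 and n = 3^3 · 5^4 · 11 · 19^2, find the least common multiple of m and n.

201031875

max exponent per prime: 3^4 · 5^4 · 11 · 19^2 = 201031875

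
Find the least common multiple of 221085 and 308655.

gcd first: 308655 = 1·221085 + 87570; 221085 = 2·87570 + 45945; 87570 = 1·45945 + 41625; 45945 = 1·41625 + 4320; 41625 = 9·4320 + 2745; 4320 = 1·2745 + 1575; 2745 = 1·1575 + 1170; 1575 = 1·1170 + 405; 1170 = 2·405 + 360; 405 = 1·360 + 45; 360 = 8·45 + 0 → gcd = 45
lcm = 221085·308655/gcd = 68238990675/45 = 1516422015

1516422015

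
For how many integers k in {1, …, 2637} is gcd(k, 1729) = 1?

Prime factors of 1729: 7, 13, 19. Count integers ≤ 2637 divisible by none of them.
By inclusion–exclusion: 2637 − ⌊2637/7⌋ − ⌊2637/13⌋ − ⌊2637/19⌋ + ⌊2637/91⌋ + ⌊2637/133⌋ + ⌊2637/247⌋ − ⌊2637/1729⌋ = 1977.

1977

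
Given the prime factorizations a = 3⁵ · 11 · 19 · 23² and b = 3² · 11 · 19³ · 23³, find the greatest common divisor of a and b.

995049

min exponent per shared prime: 3² · 11 · 19 · 23² = 995049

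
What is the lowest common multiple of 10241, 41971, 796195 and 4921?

35075643798965

10241 = 7² · 11 · 19; 41971 = 19 · 47²; 796195 = 5 · 17² · 19 · 29; 4921 = 7 · 19 · 37
lcm takes max exponent of each prime: 5 · 7² · 11 · 17² · 19 · 29 · 37 · 47² = 35075643798965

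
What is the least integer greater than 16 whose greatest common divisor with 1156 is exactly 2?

1156 = 2·578. Any x with gcd(x, 1156) = 2 is a multiple of 2, say 2s, with s coprime to 578.
Need s > 16/2, so s ≥ 9. First s ≥ 9 with gcd(s, 578) = 1 is s = 9. Thus x = 2·9 = 18.

18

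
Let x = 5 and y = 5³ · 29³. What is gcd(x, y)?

5

min exponent per shared prime: 5 = 5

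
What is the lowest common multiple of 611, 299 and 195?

lcm(611, 299) = 611·299/gcd = 182689/13 = 14053
lcm(14053, 195) = 14053·195/gcd = 2740335/13 = 210795

210795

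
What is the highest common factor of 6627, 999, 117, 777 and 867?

gcd(6627, 999): 6627 = 6·999 + 633; 999 = 1·633 + 366; 633 = 1·366 + 267; 366 = 1·267 + 99; 267 = 2·99 + 69; 99 = 1·69 + 30; 69 = 2·30 + 9; 30 = 3·9 + 3; 9 = 3·3 + 0 → 3
gcd(3, 117): 117 = 39·3 + 0 → 3
gcd(3, 777): 777 = 259·3 + 0 → 3
gcd(3, 867): 867 = 289·3 + 0 → 3

3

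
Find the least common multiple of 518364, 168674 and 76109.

lcm(518364, 168674) = 518364·168674/gcd = 87434529336/4114 = 21252924
lcm(21252924, 76109) = 21252924·76109/gcd = 1617538792716/2057 = 786358188

786358188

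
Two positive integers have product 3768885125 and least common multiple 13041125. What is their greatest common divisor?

gcd·lcm = product, so gcd = 3768885125/13041125 = 289.

289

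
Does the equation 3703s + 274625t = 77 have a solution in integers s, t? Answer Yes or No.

Yes

gcd(3703, 274625): 274625 = 74·3703 + 603; 3703 = 6·603 + 85; 603 = 7·85 + 8; 85 = 10·8 + 5; 8 = 1·5 + 3; 5 = 1·3 + 2; 3 = 1·2 + 1; 2 = 2·1 + 0 → 1
1 divides 77, so a solution exists.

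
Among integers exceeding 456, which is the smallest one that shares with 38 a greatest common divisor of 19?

475

38 = 19·2. Any k with gcd(k, 38) = 19 is a multiple of 19, say 19s, with s coprime to 2.
Need s > 456/19, so s ≥ 25. First s ≥ 25 with gcd(s, 2) = 1 is s = 25. Thus k = 19·25 = 475.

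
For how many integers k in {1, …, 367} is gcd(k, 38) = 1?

Prime factors of 38: 2, 19. Count integers ≤ 367 divisible by none of them.
By inclusion–exclusion: 367 − ⌊367/2⌋ − ⌊367/19⌋ + ⌊367/38⌋ = 174.

174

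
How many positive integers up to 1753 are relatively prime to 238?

707

238 = 2·7·17. Inclusion–exclusion on these primes:
1753 − ⌊1753/2⌋ − ⌊1753/7⌋ − ⌊1753/17⌋ + ⌊1753/14⌋ + ⌊1753/34⌋ + ⌊1753/119⌋ − ⌊1753/238⌋ = 707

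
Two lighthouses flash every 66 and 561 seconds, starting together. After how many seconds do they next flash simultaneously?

gcd first: 561 = 8·66 + 33; 66 = 2·33 + 0 → gcd = 33
lcm = 66·561/gcd = 37026/33 = 1122

1122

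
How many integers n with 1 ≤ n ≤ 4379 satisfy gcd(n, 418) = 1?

418 = 2·11·19. Inclusion–exclusion on these primes:
4379 − ⌊4379/2⌋ − ⌊4379/11⌋ − ⌊4379/19⌋ + ⌊4379/22⌋ + ⌊4379/38⌋ + ⌊4379/209⌋ − ⌊4379/418⌋ = 1886

1886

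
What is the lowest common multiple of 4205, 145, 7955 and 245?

327817595

lcm(4205, 145) = 4205·145/gcd = 609725/145 = 4205
lcm(4205, 7955) = 4205·7955/gcd = 33450775/5 = 6690155
lcm(6690155, 245) = 6690155·245/gcd = 1639087975/5 = 327817595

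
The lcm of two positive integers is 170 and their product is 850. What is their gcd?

gcd·lcm = product, so gcd = 850/170 = 5.

5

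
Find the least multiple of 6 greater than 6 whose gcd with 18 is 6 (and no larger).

gcd(x, 18) = 6 forces 6 | x; write x = 6s. Then gcd(6s, 6·3) = 6·gcd(s, 3), so need gcd(s, 3) = 1.
6s > 6 gives s ≥ 2. The least s ≥ 2 coprime to 3 is 2, so x = 6·2 = 12.

12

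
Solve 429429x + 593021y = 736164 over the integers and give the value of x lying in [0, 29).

gcd(429429, 593021) = 20449 (Euclid: 593021 = 1·429429 + 163592; 429429 = 2·163592 + 102245; 163592 = 1·102245 + 61347; 102245 = 1·61347 + 40898; 61347 = 1·40898 + 20449; 40898 = 2·20449 + 0), and 20449 | 736164.
Extended Euclid: 429429·(-11) + 593021·(8) = 20449. Scale by 36: x₀ = -396.
General solution x = x₀ + 29t; reducing mod 29 gives x = 10 (and y = -6).

10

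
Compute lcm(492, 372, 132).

lcm(492, 372) = 492·372/gcd = 183024/12 = 15252
lcm(15252, 132) = 15252·132/gcd = 2013264/12 = 167772

167772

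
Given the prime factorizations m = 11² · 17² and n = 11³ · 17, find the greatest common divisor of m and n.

2057

min exponent per shared prime: 11² · 17 = 2057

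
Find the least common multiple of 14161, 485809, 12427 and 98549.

349047450983

14161 = 7² · 17²; 485809 = 17² · 41²; 12427 = 17² · 43; 98549 = 11 · 17² · 31
lcm takes max exponent of each prime: 7² · 11 · 17² · 31 · 41² · 43 = 349047450983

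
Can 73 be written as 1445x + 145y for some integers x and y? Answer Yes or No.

gcd(1445, 145): 1445 = 9·145 + 140; 145 = 1·140 + 5; 140 = 28·5 + 0 → 5
5 does not divide 73, so a solution does not exist.

No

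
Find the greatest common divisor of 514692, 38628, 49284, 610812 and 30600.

36

514692 = 2² · 3² · 17 · 29²; 38628 = 2² · 3² · 29 · 37; 49284 = 2² · 3² · 37²; 610812 = 2² · 3² · 19² · 47; 30600 = 2³ · 3² · 5² · 17
gcd takes min exponent of each prime: 2² · 3² = 36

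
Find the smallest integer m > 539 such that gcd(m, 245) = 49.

245 = 49·5. Any m with gcd(m, 245) = 49 is a multiple of 49, say 49s, with s coprime to 5.
Need s > 539/49, so s ≥ 12. First s ≥ 12 with gcd(s, 5) = 1 is s = 12. Thus m = 49·12 = 588.

588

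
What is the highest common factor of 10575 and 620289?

Euclid: 620289 = 58·10575 + 6939; 10575 = 1·6939 + 3636; 6939 = 1·3636 + 3303; 3636 = 1·3303 + 333; 3303 = 9·333 + 306; 333 = 1·306 + 27; 306 = 11·27 + 9; 27 = 3·9 + 0. Last nonzero remainder: 9.

9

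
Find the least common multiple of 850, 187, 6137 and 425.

3375350

lcm(850, 187) = 850·187/gcd = 158950/17 = 9350
lcm(9350, 6137) = 9350·6137/gcd = 57380950/17 = 3375350
lcm(3375350, 425) = 3375350·425/gcd = 1434523750/425 = 3375350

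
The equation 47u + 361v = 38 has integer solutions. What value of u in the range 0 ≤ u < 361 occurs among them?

285

Euclid: 361 = 7·47 + 32; 47 = 1·32 + 15; 32 = 2·15 + 2; 15 = 7·2 + 1; 2 = 2·1 + 0 → gcd = 1; 38 = 1·38.
Back-substitution yields 47·(169) + 361·(-22) = 1, so one solution is u = 169·38 = 6422, v = -22·38 = -836.
Solutions in u differ by 361/1 = 361; the one in [0, 361) is 6422 mod 361 = 285.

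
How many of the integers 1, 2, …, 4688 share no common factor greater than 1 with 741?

741 = 3·13·19. Inclusion–exclusion on these primes:
4688 − ⌊4688/3⌋ − ⌊4688/13⌋ − ⌊4688/19⌋ + ⌊4688/39⌋ + ⌊4688/57⌋ + ⌊4688/247⌋ − ⌊4688/741⌋ = 2734

2734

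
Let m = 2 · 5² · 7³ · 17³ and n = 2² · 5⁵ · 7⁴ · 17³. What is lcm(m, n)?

147451412500

max exponent per prime: 2² · 5⁵ · 7⁴ · 17³ = 147451412500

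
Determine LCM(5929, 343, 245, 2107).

5929 = 7² · 11²; 343 = 7³; 245 = 5 · 7²; 2107 = 7² · 43
lcm takes max exponent of each prime: 5 · 7³ · 11² · 43 = 8923145

8923145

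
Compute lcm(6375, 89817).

gcd first: 89817 = 14·6375 + 567; 6375 = 11·567 + 138; 567 = 4·138 + 15; 138 = 9·15 + 3; 15 = 5·3 + 0 → gcd = 3
lcm = 6375·89817/gcd = 572583375/3 = 190861125

190861125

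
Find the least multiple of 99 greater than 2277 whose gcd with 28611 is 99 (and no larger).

2376

28611 = 99·289. Any k with gcd(k, 28611) = 99 is a multiple of 99, say 99s, with s coprime to 289.
Need s > 2277/99, so s ≥ 24. First s ≥ 24 with gcd(s, 289) = 1 is s = 24. Thus k = 99·24 = 2376.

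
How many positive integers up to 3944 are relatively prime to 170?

Prime factors of 170: 2, 5, 17. Count integers ≤ 3944 divisible by none of them.
By inclusion–exclusion: 3944 − ⌊3944/2⌋ − ⌊3944/5⌋ − ⌊3944/17⌋ + ⌊3944/10⌋ + ⌊3944/34⌋ + ⌊3944/85⌋ − ⌊3944/170⌋ = 1485.

1485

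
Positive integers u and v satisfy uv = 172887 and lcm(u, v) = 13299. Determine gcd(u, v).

13

gcd·lcm = product, so gcd = 172887/13299 = 13.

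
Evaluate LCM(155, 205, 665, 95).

845215

155 = 5 · 31; 205 = 5 · 41; 665 = 5 · 7 · 19; 95 = 5 · 19
lcm takes max exponent of each prime: 5 · 7 · 19 · 31 · 41 = 845215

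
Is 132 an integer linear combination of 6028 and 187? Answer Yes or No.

gcd(6028, 187): 6028 = 32·187 + 44; 187 = 4·44 + 11; 44 = 4·11 + 0 → 11
11 divides 132, so a solution exists.

Yes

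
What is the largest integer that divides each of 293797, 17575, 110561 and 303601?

19

293797 = 7 · 19 · 47²; 17575 = 5² · 19 · 37; 110561 = 11 · 19 · 23²; 303601 = 19² · 29²
gcd takes min exponent of each prime: 19 = 19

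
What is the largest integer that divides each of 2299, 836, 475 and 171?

19

gcd(2299, 836): 2299 = 2·836 + 627; 836 = 1·627 + 209; 627 = 3·209 + 0 → 209
gcd(209, 475): 475 = 2·209 + 57; 209 = 3·57 + 38; 57 = 1·38 + 19; 38 = 2·19 + 0 → 19
gcd(19, 171): 171 = 9·19 + 0 → 19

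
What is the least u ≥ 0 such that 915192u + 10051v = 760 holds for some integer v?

Reduce mod 10051: 915192u ≡ 760 (mod 10051). With g = gcd(915192, 10051) = 19 dividing 760, divide through: 48168u ≡ 40 (mod 529).
Since gcd(48168, 529) = 1, u ≡ 40·(48168)⁻¹ ≡ 275 (mod 529). Smallest non-negative: 275.

275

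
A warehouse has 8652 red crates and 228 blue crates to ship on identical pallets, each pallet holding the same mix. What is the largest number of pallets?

Euclid: 8652 = 37·228 + 216; 228 = 1·216 + 12; 216 = 18·12 + 0. Last nonzero remainder: 12.

12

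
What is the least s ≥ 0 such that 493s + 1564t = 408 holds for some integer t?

Reduce mod 1564: 493s ≡ 408 (mod 1564). With g = gcd(493, 1564) = 17 dividing 408, divide through: 29s ≡ 24 (mod 92).
Since gcd(29, 92) = 1, s ≡ 24·(29)⁻¹ ≡ 4 (mod 92). Smallest non-negative: 4.

4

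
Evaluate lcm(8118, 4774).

gcd first: 8118 = 1·4774 + 3344; 4774 = 1·3344 + 1430; 3344 = 2·1430 + 484; 1430 = 2·484 + 462; 484 = 1·462 + 22; 462 = 21·22 + 0 → gcd = 22
lcm = 8118·4774/gcd = 38755332/22 = 1761606

1761606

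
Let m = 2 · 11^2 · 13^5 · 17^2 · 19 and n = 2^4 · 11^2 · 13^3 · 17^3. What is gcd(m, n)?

min exponent per shared prime: 2 · 11^2 · 13^3 · 17^2 = 153653786

153653786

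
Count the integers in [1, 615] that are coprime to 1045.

424

Prime factors of 1045: 5, 11, 19. Count integers ≤ 615 divisible by none of them.
By inclusion–exclusion: 615 − ⌊615/5⌋ − ⌊615/11⌋ − ⌊615/19⌋ + ⌊615/55⌋ + ⌊615/95⌋ + ⌊615/209⌋ − ⌊615/1045⌋ = 424.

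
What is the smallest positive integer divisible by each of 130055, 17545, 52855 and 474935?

41657958285628465

lcm(130055, 17545) = 130055·17545/gcd = 2281814975/5 = 456362995
lcm(456362995, 52855) = 456362995·52855/gcd = 24121066100725/55 = 438564838195
lcm(438564838195, 474935) = 438564838195·474935/gcd = 208289791428142325/5 = 41657958285628465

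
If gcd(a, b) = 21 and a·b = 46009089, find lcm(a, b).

gcd·lcm = product, so lcm = 46009089/21 = 2190909.

2190909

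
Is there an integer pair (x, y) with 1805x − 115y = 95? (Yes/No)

Yes

By Bézout, 1805x − 115y = 95 has integer solutions iff gcd(1805, 115) | 95.
Euclid: 1805 = 15·115 + 80; 115 = 1·80 + 35; 80 = 2·35 + 10; 35 = 3·10 + 5; 10 = 2·5 + 0. gcd = 5; 95 mod 5 = 0. Yes.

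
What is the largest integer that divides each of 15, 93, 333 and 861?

3

15 = 3 · 5; 93 = 3 · 31; 333 = 3² · 37; 861 = 3 · 7 · 41
gcd takes min exponent of each prime: 3 = 3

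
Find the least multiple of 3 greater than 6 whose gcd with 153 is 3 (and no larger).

12

Multiples of 3 above 6: 3·3, 3·4, … . Need the cofactor coprime to 153/3 = 51.
Checking s = 3, 4, … the first with gcd(s, 51) = 1 is s = 4, giving 12.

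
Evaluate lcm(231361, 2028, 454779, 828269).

938869416108

231361 = 13² · 37²; 2028 = 2² · 3 · 13²; 454779 = 3² · 13³ · 23; 828269 = 13⁴ · 29
lcm takes max exponent of each prime: 2² · 3² · 13⁴ · 23 · 29 · 37² = 938869416108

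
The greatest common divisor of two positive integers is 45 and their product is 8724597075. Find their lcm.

193879935

gcd·lcm = product, so lcm = 8724597075/45 = 193879935.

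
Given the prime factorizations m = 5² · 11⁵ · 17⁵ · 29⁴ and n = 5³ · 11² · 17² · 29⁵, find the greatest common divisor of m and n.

min exponent per shared prime: 5² · 11² · 17² · 29⁴ = 618322732225

618322732225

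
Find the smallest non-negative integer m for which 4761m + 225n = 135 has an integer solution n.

10

Euclid: 4761 = 21·225 + 36; 225 = 6·36 + 9; 36 = 4·9 + 0 → gcd = 9; 135 = 9·15.
Back-substitution yields 4761·(-6) + 225·(127) = 9, so one solution is m = -6·15 = -90, n = 127·15 = 1905.
Solutions in m differ by 225/9 = 25; the one in [0, 25) is -90 mod 25 = 10.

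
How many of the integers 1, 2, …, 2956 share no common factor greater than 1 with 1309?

2168

1309 = 7·11·17. Inclusion–exclusion on these primes:
2956 − ⌊2956/7⌋ − ⌊2956/11⌋ − ⌊2956/17⌋ + ⌊2956/77⌋ + ⌊2956/119⌋ + ⌊2956/187⌋ − ⌊2956/1309⌋ = 2168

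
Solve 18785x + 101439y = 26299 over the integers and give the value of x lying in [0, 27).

23

gcd(18785, 101439) = 3757 (Euclid: 101439 = 5·18785 + 7514; 18785 = 2·7514 + 3757; 7514 = 2·3757 + 0), and 3757 | 26299.
Extended Euclid: 18785·(11) + 101439·(-2) = 3757. Scale by 7: x₀ = 77.
General solution x = x₀ + 27t; reducing mod 27 gives x = 23 (and y = -4).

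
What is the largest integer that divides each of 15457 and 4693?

Euclid: 15457 = 3·4693 + 1378; 4693 = 3·1378 + 559; 1378 = 2·559 + 260; 559 = 2·260 + 39; 260 = 6·39 + 26; 39 = 1·26 + 13; 26 = 2·13 + 0. Last nonzero remainder: 13.

13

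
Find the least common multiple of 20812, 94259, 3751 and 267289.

1110219074492

lcm(20812, 94259) = 20812·94259/gcd = 1961718308/121 = 16212548
lcm(16212548, 3751) = 16212548·3751/gcd = 60813267548/121 = 502588988
lcm(502588988, 267289) = 502588988·267289/gcd = 134336508013532/121 = 1110219074492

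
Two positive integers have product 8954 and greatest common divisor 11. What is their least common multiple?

gcd·lcm = product, so lcm = 8954/11 = 814.

814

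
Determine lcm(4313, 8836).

38109668

4313 = 19 · 227; 8836 = 2² · 47²
max exponents: 2² · 19 · 47² · 227 = 38109668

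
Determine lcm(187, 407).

gcd first: 407 = 2·187 + 33; 187 = 5·33 + 22; 33 = 1·22 + 11; 22 = 2·11 + 0 → gcd = 11
lcm = 187·407/gcd = 76109/11 = 6919

6919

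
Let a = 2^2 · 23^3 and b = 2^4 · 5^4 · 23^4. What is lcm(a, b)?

max exponent per prime: 2^4 · 5^4 · 23^4 = 2798410000

2798410000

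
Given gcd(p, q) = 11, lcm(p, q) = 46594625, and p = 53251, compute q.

Using pq = gcd(p,q)·lcm(p,q) = 11·46594625 = 512540875, we get q = 512540875/53251 = 9625.

9625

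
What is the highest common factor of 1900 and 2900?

100

1900 = 2² · 5² · 19
2900 = 2² · 5² · 29
Common: 2² · 5² = 100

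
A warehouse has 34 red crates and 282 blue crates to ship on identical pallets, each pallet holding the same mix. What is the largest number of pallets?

34 = 2 · 17
282 = 2 · 3 · 47
Common: 2 = 2

2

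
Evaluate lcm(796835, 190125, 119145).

lcm(796835, 190125) = 796835·190125/gcd = 151498254375/845 = 179287875
lcm(179287875, 119145) = 179287875·119145/gcd = 21361253866875/2535 = 8426530125

8426530125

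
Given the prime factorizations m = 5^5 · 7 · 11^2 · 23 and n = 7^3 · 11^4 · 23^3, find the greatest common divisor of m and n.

min exponent per shared prime: 7 · 11^2 · 23 = 19481

19481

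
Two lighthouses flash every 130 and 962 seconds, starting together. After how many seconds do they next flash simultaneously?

4810

gcd first: 962 = 7·130 + 52; 130 = 2·52 + 26; 52 = 2·26 + 0 → gcd = 26
lcm = 130·962/gcd = 125060/26 = 4810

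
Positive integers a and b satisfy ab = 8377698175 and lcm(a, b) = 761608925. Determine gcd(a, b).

gcd·lcm = product, so gcd = 8377698175/761608925 = 11.

11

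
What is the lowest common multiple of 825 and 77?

825 = 3 · 5² · 11; 77 = 7 · 11
max exponents: 3 · 5² · 7 · 11 = 5775

5775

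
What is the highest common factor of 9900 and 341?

11

Euclid: 9900 = 29·341 + 11; 341 = 31·11 + 0. Last nonzero remainder: 11.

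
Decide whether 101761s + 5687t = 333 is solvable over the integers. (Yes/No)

No

gcd(101761, 5687): 101761 = 17·5687 + 5082; 5687 = 1·5082 + 605; 5082 = 8·605 + 242; 605 = 2·242 + 121; 242 = 2·121 + 0 → 121
121 does not divide 333, so a solution does not exist.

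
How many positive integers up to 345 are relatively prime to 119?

119 = 7·17. Inclusion–exclusion on these primes:
345 − ⌊345/7⌋ − ⌊345/17⌋ + ⌊345/119⌋ = 278

278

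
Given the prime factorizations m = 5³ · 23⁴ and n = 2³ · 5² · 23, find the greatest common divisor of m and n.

575

min exponent per shared prime: 5² · 23 = 575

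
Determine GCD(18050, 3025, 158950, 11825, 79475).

25

gcd(18050, 3025): 18050 = 5·3025 + 2925; 3025 = 1·2925 + 100; 2925 = 29·100 + 25; 100 = 4·25 + 0 → 25
gcd(25, 158950): 158950 = 6358·25 + 0 → 25
gcd(25, 11825): 11825 = 473·25 + 0 → 25
gcd(25, 79475): 79475 = 3179·25 + 0 → 25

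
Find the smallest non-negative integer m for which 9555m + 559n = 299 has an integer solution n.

Reduce mod 559: 9555m ≡ 299 (mod 559). With g = gcd(9555, 559) = 13 dividing 299, divide through: 735m ≡ 23 (mod 43).
Since gcd(735, 43) = 1, m ≡ 23·(735)⁻¹ ≡ 38 (mod 43). Smallest non-negative: 38.

38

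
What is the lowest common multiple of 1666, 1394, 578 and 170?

1666 = 2 · 7² · 17; 1394 = 2 · 17 · 41; 578 = 2 · 17²; 170 = 2 · 5 · 17
lcm takes max exponent of each prime: 2 · 5 · 7² · 17² · 41 = 5806010

5806010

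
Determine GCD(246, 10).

2

246 = 2 · 3 · 41
10 = 2 · 5
Common: 2 = 2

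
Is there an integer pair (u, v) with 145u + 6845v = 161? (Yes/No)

By Bézout, 145u + 6845v = 161 has integer solutions iff gcd(145, 6845) | 161.
Euclid: 6845 = 47·145 + 30; 145 = 4·30 + 25; 30 = 1·25 + 5; 25 = 5·5 + 0. gcd = 5; 161 mod 5 = 1. No.

No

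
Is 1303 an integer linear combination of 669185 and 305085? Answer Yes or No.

No

gcd(669185, 305085): 669185 = 2·305085 + 59015; 305085 = 5·59015 + 10010; 59015 = 5·10010 + 8965; 10010 = 1·8965 + 1045; 8965 = 8·1045 + 605; 1045 = 1·605 + 440; 605 = 1·440 + 165; 440 = 2·165 + 110; 165 = 1·110 + 55; 110 = 2·55 + 0 → 55
55 does not divide 1303, so a solution does not exist.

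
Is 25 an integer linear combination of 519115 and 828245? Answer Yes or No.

Yes

By Bézout, 519115s − 828245t = 25 has integer solutions iff gcd(519115, 828245) | 25.
Euclid: 828245 = 1·519115 + 309130; 519115 = 1·309130 + 209985; 309130 = 1·209985 + 99145; 209985 = 2·99145 + 11695; 99145 = 8·11695 + 5585; 11695 = 2·5585 + 525; 5585 = 10·525 + 335; 525 = 1·335 + 190; 335 = 1·190 + 145; 190 = 1·145 + 45; 145 = 3·45 + 10; 45 = 4·10 + 5; 10 = 2·5 + 0. gcd = 5; 25 mod 5 = 0. Yes.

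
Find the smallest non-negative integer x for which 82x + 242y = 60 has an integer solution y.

45

Euclid: 242 = 2·82 + 78; 82 = 1·78 + 4; 78 = 19·4 + 2; 4 = 2·2 + 0 → gcd = 2; 60 = 2·30.
Back-substitution yields 82·(-59) + 242·(20) = 2, so one solution is x = -59·30 = -1770, y = 20·30 = 600.
Solutions in x differ by 242/2 = 121; the one in [0, 121) is -1770 mod 121 = 45.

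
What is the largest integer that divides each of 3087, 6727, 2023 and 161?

gcd(3087, 6727): 6727 = 2·3087 + 553; 3087 = 5·553 + 322; 553 = 1·322 + 231; 322 = 1·231 + 91; 231 = 2·91 + 49; 91 = 1·49 + 42; 49 = 1·42 + 7; 42 = 6·7 + 0 → 7
gcd(7, 2023): 2023 = 289·7 + 0 → 7
gcd(7, 161): 161 = 23·7 + 0 → 7

7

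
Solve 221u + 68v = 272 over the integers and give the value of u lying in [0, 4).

gcd(221, 68) = 17 (Euclid: 221 = 3·68 + 17; 68 = 4·17 + 0), and 17 | 272.
Extended Euclid: 221·(1) + 68·(-3) = 17. Scale by 16: u₀ = 16.
General solution u = u₀ + 4t; reducing mod 4 gives u = 0 (and v = 4).

0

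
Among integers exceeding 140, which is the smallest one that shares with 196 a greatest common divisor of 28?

168

196 = 28·7. Any t with gcd(t, 196) = 28 is a multiple of 28, say 28s, with s coprime to 7.
Need s > 140/28, so s ≥ 6. First s ≥ 6 with gcd(s, 7) = 1 is s = 6. Thus t = 28·6 = 168.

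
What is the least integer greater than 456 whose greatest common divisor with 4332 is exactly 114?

gcd(t, 4332) = 114 forces 114 | t; write t = 114s. Then gcd(114s, 114·38) = 114·gcd(s, 38), so need gcd(s, 38) = 1.
114s > 456 gives s ≥ 5. The least s ≥ 5 coprime to 38 is 5, so t = 114·5 = 570.

570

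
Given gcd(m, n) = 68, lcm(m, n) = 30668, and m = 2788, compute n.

Using mn = gcd(m,n)·lcm(m,n) = 68·30668 = 2085424, we get n = 2085424/2788 = 748.

748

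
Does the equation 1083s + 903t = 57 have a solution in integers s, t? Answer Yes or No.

Yes

gcd(1083, 903): 1083 = 1·903 + 180; 903 = 5·180 + 3; 180 = 60·3 + 0 → 3
3 divides 57, so a solution exists.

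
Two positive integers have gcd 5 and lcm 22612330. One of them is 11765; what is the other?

p·q = gcd·lcm = 5·22612330 = 113061650, so q = 113061650/11765 = 9610.

9610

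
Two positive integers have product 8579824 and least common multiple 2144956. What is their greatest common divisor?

gcd·lcm = product, so gcd = 8579824/2144956 = 4.

4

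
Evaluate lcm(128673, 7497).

6304977

128673 = 3² · 17 · 29²; 7497 = 3² · 7² · 17
max exponents: 3² · 7² · 17 · 29² = 6304977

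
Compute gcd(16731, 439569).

1521

Euclid: 439569 = 26·16731 + 4563; 16731 = 3·4563 + 3042; 4563 = 1·3042 + 1521; 3042 = 2·1521 + 0. Last nonzero remainder: 1521.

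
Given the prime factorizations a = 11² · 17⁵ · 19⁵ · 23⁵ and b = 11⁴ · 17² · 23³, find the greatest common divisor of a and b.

min exponent per shared prime: 11² · 17² · 23³ = 425467823

425467823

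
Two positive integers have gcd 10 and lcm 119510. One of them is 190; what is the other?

6290

Using pq = gcd(p,q)·lcm(p,q) = 10·119510 = 1195100, we get q = 1195100/190 = 6290.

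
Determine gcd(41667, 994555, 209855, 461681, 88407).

41667 = 3 · 17 · 19 · 43; 994555 = 5 · 19³ · 29; 209855 = 5 · 19 · 47²; 461681 = 11 · 19 · 47²; 88407 = 3² · 11 · 19 · 47
gcd takes min exponent of each prime: 19 = 19

19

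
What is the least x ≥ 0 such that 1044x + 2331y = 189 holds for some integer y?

Euclid: 2331 = 2·1044 + 243; 1044 = 4·243 + 72; 243 = 3·72 + 27; 72 = 2·27 + 18; 27 = 1·18 + 9; 18 = 2·9 + 0 → gcd = 9; 189 = 9·21.
Back-substitution yields 1044·(-96) + 2331·(43) = 9, so one solution is x = -96·21 = -2016, y = 43·21 = 903.
Solutions in x differ by 2331/9 = 259; the one in [0, 259) is -2016 mod 259 = 56.

56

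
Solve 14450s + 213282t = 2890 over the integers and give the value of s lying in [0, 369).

74

Reduce mod 213282: 14450s ≡ 2890 (mod 213282). With g = gcd(14450, 213282) = 578 dividing 2890, divide through: 25s ≡ 5 (mod 369).
Since gcd(25, 369) = 1, s ≡ 5·(25)⁻¹ ≡ 74 (mod 369). Smallest non-negative: 74.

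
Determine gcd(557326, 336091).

49

557326 = 2 · 7² · 11² · 47
336091 = 7² · 19³
Common: 7² = 49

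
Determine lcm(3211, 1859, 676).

3211 = 13² · 19; 1859 = 11 · 13²; 676 = 2² · 13²
lcm takes max exponent of each prime: 2² · 11 · 13² · 19 = 141284

141284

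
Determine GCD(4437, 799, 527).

17

gcd(4437, 799): 4437 = 5·799 + 442; 799 = 1·442 + 357; 442 = 1·357 + 85; 357 = 4·85 + 17; 85 = 5·17 + 0 → 17
gcd(17, 527): 527 = 31·17 + 0 → 17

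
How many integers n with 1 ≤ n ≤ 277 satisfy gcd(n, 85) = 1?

209

Prime factors of 85: 5, 17. Count integers ≤ 277 divisible by none of them.
By inclusion–exclusion: 277 − ⌊277/5⌋ − ⌊277/17⌋ + ⌊277/85⌋ = 209.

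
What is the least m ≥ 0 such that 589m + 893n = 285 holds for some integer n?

gcd(589, 893) = 19 (Euclid: 893 = 1·589 + 304; 589 = 1·304 + 285; 304 = 1·285 + 19; 285 = 15·19 + 0), and 19 | 285.
Extended Euclid: 589·(-3) + 893·(2) = 19. Scale by 15: m₀ = -45.
General solution m = m₀ + 47t; reducing mod 47 gives m = 2 (and n = -1).

2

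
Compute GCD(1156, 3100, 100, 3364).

gcd(1156, 3100): 3100 = 2·1156 + 788; 1156 = 1·788 + 368; 788 = 2·368 + 52; 368 = 7·52 + 4; 52 = 13·4 + 0 → 4
gcd(4, 100): 100 = 25·4 + 0 → 4
gcd(4, 3364): 3364 = 841·4 + 0 → 4

4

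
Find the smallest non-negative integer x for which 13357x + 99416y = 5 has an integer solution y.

Reduce mod 99416: 13357x ≡ 5 (mod 99416). With g = gcd(13357, 99416) = 1 dividing 5, divide through: 13357x ≡ 5 (mod 99416).
Since gcd(13357, 99416) = 1, x ≡ 5·(13357)⁻¹ ≡ 93737 (mod 99416). Smallest non-negative: 93737.

93737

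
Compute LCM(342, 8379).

gcd first: 8379 = 24·342 + 171; 342 = 2·171 + 0 → gcd = 171
lcm = 342·8379/gcd = 2865618/171 = 16758

16758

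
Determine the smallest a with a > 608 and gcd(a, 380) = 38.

646

gcd(a, 380) = 38 forces 38 | a; write a = 38s. Then gcd(38s, 38·10) = 38·gcd(s, 10), so need gcd(s, 10) = 1.
38s > 608 gives s ≥ 17. The least s ≥ 17 coprime to 10 is 17, so a = 38·17 = 646.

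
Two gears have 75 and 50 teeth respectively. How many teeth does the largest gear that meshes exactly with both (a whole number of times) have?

75 = 3 · 5²
50 = 2 · 5²
Common: 5² = 25

25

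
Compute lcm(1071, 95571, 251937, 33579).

84463642809

1071 = 3² · 7 · 17; 95571 = 3² · 7 · 37 · 41; 251937 = 3³ · 7 · 31 · 43; 33579 = 3² · 7 · 13 · 41
lcm takes max exponent of each prime: 3³ · 7 · 13 · 17 · 31 · 37 · 41 · 43 = 84463642809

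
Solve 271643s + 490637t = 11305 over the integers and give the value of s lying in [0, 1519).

gcd(271643, 490637) = 323 (Euclid: 490637 = 1·271643 + 218994; 271643 = 1·218994 + 52649; 218994 = 4·52649 + 8398; 52649 = 6·8398 + 2261; 8398 = 3·2261 + 1615; 2261 = 1·1615 + 646; 1615 = 2·646 + 323; 646 = 2·323 + 0), and 323 | 11305.
Extended Euclid: 271643·(-643) + 490637·(356) = 323. Scale by 35: s₀ = -22505.
General solution s = s₀ + 1519k; reducing mod 1519 gives s = 280 (and t = -155).

280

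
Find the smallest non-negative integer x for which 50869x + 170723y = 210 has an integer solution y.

8538

Reduce mod 170723: 50869x ≡ 210 (mod 170723). With g = gcd(50869, 170723) = 7 dividing 210, divide through: 7267x ≡ 30 (mod 24389).
Since gcd(7267, 24389) = 1, x ≡ 30·(7267)⁻¹ ≡ 8538 (mod 24389). Smallest non-negative: 8538.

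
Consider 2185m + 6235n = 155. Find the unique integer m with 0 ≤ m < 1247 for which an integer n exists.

gcd(2185, 6235) = 5 (Euclid: 6235 = 2·2185 + 1865; 2185 = 1·1865 + 320; 1865 = 5·320 + 265; 320 = 1·265 + 55; 265 = 4·55 + 45; 55 = 1·45 + 10; 45 = 4·10 + 5; 10 = 2·5 + 0), and 5 | 155.
Extended Euclid: 2185·(-565) + 6235·(198) = 5. Scale by 31: m₀ = -17515.
General solution m = m₀ + 1247t; reducing mod 1247 gives m = 1190 (and n = -417).

1190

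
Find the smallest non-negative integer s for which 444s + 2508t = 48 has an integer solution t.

Reduce mod 2508: 444s ≡ 48 (mod 2508). With g = gcd(444, 2508) = 12 dividing 48, divide through: 37s ≡ 4 (mod 209).
Since gcd(37, 209) = 1, s ≡ 4·(37)⁻¹ ≡ 34 (mod 209). Smallest non-negative: 34.

34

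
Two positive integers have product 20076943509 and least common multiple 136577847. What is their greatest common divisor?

From gcd × lcm = ab: gcd = 20076943509 / 136577847 = 147.

147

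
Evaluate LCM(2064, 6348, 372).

33847536

2064 = 2⁴ · 3 · 43; 6348 = 2² · 3 · 23²; 372 = 2² · 3 · 31
lcm takes max exponent of each prime: 2⁴ · 3 · 23² · 31 · 43 = 33847536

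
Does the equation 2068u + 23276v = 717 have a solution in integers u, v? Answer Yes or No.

By Bézout, 2068u + 23276v = 717 has integer solutions iff gcd(2068, 23276) | 717.
Euclid: 23276 = 11·2068 + 528; 2068 = 3·528 + 484; 528 = 1·484 + 44; 484 = 11·44 + 0. gcd = 44; 717 mod 44 = 13. No.

No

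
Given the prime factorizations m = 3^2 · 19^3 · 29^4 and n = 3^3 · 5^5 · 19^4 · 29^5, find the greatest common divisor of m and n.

min exponent per shared prime: 3^2 · 19^3 · 29^4 = 43661163411

43661163411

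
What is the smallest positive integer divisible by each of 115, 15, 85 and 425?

29325

115 = 5 · 23; 15 = 3 · 5; 85 = 5 · 17; 425 = 5² · 17
lcm takes max exponent of each prime: 3 · 5² · 17 · 23 = 29325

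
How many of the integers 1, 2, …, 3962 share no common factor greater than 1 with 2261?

3028

2261 = 7·17·19. Inclusion–exclusion on these primes:
3962 − ⌊3962/7⌋ − ⌊3962/17⌋ − ⌊3962/19⌋ + ⌊3962/119⌋ + ⌊3962/133⌋ + ⌊3962/323⌋ − ⌊3962/2261⌋ = 3028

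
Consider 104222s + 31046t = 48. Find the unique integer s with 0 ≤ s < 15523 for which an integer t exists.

12061

Reduce mod 31046: 104222s ≡ 48 (mod 31046). With g = gcd(104222, 31046) = 2 dividing 48, divide through: 52111s ≡ 24 (mod 15523).
Since gcd(52111, 15523) = 1, s ≡ 24·(52111)⁻¹ ≡ 12061 (mod 15523). Smallest non-negative: 12061.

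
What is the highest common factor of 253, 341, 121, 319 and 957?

11

gcd(253, 341): 341 = 1·253 + 88; 253 = 2·88 + 77; 88 = 1·77 + 11; 77 = 7·11 + 0 → 11
gcd(11, 121): 121 = 11·11 + 0 → 11
gcd(11, 319): 319 = 29·11 + 0 → 11
gcd(11, 957): 957 = 87·11 + 0 → 11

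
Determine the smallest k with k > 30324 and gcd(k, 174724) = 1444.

174724 = 1444·121. Any k with gcd(k, 174724) = 1444 is a multiple of 1444, say 1444s, with s coprime to 121.
Need s > 30324/1444, so s ≥ 22. First s ≥ 22 with gcd(s, 121) = 1 is s = 23. Thus k = 1444·23 = 33212.

33212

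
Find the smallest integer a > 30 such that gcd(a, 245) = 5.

245 = 5·49. Any a with gcd(a, 245) = 5 is a multiple of 5, say 5s, with s coprime to 49.
Need s > 30/5, so s ≥ 7. First s ≥ 7 with gcd(s, 49) = 1 is s = 8. Thus a = 5·8 = 40.

40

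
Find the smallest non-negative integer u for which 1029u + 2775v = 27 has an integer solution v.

Reduce mod 2775: 1029u ≡ 27 (mod 2775). With g = gcd(1029, 2775) = 3 dividing 27, divide through: 343u ≡ 9 (mod 925).
Since gcd(343, 925) = 1, u ≡ 9·(343)⁻¹ ≡ 863 (mod 925). Smallest non-negative: 863.

863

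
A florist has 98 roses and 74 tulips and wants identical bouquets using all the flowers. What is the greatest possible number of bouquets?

Euclid: 98 = 1·74 + 24; 74 = 3·24 + 2; 24 = 12·2 + 0. Last nonzero remainder: 2.

2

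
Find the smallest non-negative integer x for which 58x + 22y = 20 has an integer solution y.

3

gcd(58, 22) = 2 (Euclid: 58 = 2·22 + 14; 22 = 1·14 + 8; 14 = 1·8 + 6; 8 = 1·6 + 2; 6 = 3·2 + 0), and 2 | 20.
Extended Euclid: 58·(-3) + 22·(8) = 2. Scale by 10: x₀ = -30.
General solution x = x₀ + 11t; reducing mod 11 gives x = 3 (and y = -7).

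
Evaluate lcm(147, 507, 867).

7179627

147 = 3 · 7²; 507 = 3 · 13²; 867 = 3 · 17²
lcm takes max exponent of each prime: 3 · 7² · 13² · 17² = 7179627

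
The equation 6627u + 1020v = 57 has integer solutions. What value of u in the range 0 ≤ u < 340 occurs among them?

151

Euclid: 6627 = 6·1020 + 507; 1020 = 2·507 + 6; 507 = 84·6 + 3; 6 = 2·3 + 0 → gcd = 3; 57 = 3·19.
Back-substitution yields 6627·(169) + 1020·(-1098) = 3, so one solution is u = 169·19 = 3211, v = -1098·19 = -20862.
Solutions in u differ by 1020/3 = 340; the one in [0, 340) is 3211 mod 340 = 151.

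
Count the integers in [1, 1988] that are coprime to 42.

568

42 = 2·3·7. Inclusion–exclusion on these primes:
1988 − ⌊1988/2⌋ − ⌊1988/3⌋ − ⌊1988/7⌋ + ⌊1988/6⌋ + ⌊1988/14⌋ + ⌊1988/21⌋ − ⌊1988/42⌋ = 568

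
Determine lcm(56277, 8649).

54082197

gcd first: 56277 = 6·8649 + 4383; 8649 = 1·4383 + 4266; 4383 = 1·4266 + 117; 4266 = 36·117 + 54; 117 = 2·54 + 9; 54 = 6·9 + 0 → gcd = 9
lcm = 56277·8649/gcd = 486739773/9 = 54082197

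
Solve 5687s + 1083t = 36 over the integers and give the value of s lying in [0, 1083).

Reduce mod 1083: 5687s ≡ 36 (mod 1083). With g = gcd(5687, 1083) = 1 dividing 36, divide through: 5687s ≡ 36 (mod 1083).
Since gcd(5687, 1083) = 1, s ≡ 36·(5687)⁻¹ ≡ 462 (mod 1083). Smallest non-negative: 462.

462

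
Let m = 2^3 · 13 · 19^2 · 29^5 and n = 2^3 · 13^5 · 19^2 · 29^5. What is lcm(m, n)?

max exponent per prime: 2^3 · 13^5 · 19^2 · 29^5 = 21993985779857416

21993985779857416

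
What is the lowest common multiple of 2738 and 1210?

2738 = 2 · 37²; 1210 = 2 · 5 · 11²
max exponents: 2 · 5 · 11² · 37² = 1656490

1656490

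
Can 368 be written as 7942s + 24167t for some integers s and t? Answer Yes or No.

No

By Bézout, 7942s + 24167t = 368 has integer solutions iff gcd(7942, 24167) | 368.
Euclid: 24167 = 3·7942 + 341; 7942 = 23·341 + 99; 341 = 3·99 + 44; 99 = 2·44 + 11; 44 = 4·11 + 0. gcd = 11; 368 mod 11 = 5. No.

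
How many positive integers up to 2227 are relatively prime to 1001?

1601

Prime factors of 1001: 7, 11, 13. Count integers ≤ 2227 divisible by none of them.
By inclusion–exclusion: 2227 − ⌊2227/7⌋ − ⌊2227/11⌋ − ⌊2227/13⌋ + ⌊2227/77⌋ + ⌊2227/91⌋ + ⌊2227/143⌋ − ⌊2227/1001⌋ = 1601.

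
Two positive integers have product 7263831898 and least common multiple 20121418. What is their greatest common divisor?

gcd·lcm = product, so gcd = 7263831898/20121418 = 361.

361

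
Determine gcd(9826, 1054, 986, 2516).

34

9826 = 2 · 17³; 1054 = 2 · 17 · 31; 986 = 2 · 17 · 29; 2516 = 2² · 17 · 37
gcd takes min exponent of each prime: 2 · 17 = 34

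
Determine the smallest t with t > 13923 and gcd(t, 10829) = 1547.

15470

10829 = 1547·7. Any t with gcd(t, 10829) = 1547 is a multiple of 1547, say 1547s, with s coprime to 7.
Need s > 13923/1547, so s ≥ 10. First s ≥ 10 with gcd(s, 7) = 1 is s = 10. Thus t = 1547·10 = 15470.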